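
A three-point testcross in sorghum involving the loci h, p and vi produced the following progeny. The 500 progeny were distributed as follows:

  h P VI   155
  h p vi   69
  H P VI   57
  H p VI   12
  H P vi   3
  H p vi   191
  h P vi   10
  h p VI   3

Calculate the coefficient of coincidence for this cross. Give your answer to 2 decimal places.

The two most frequent reciprocal classes, H p vi and h P VI, are the parental types, so the F1 was H p vi / h P VI.
The two rarest classes, H P vi and h p VI, are the double crossovers. Comparing them with the parentals, only the p allele has switched, so p is the middle locus and the order is vi – p – h.
vi–p: (22 + 6)/500 = 0.0560; p–h: (126 + 6)/500 = 0.2640.
Expected DCO frequency = 0.0560 × 0.2640 ≈ 0.01478; observed = 6/500 ≈ 0.01200.
Coefficient of coincidence = 0.01200/0.01478 ≈ 0.81.

0.81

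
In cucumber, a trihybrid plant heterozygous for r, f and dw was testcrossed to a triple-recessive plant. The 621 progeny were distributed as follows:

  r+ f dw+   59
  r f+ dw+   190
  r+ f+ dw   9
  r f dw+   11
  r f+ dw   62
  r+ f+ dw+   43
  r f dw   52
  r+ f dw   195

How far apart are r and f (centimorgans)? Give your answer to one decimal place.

18.5 centimorgans

The two most frequent reciprocal classes, r f+ dw+ and r+ f dw, are the parental types, so the F1 was r f+ dw+ / r+ f dw.
The two rarest classes, r f dw+ and r+ f+ dw, are the double crossovers. Comparing them with the parentals, only the f allele has switched, so f is the middle locus and the order is r – f – dw.
Crossovers in the r–f interval produce the single-crossover classes r+ f+ dw+ and r f dw (43 + 52 = 95) plus the double crossovers (20).
RF(r–f) = (95 + 20) / 621 = 115/621 = 0.1852 → 18.5 centimorgans.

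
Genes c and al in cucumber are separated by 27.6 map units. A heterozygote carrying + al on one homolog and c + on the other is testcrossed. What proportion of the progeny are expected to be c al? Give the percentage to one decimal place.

A map distance of 27.6 map units corresponds to a recombination frequency of 0.276.
The F1 is + al / c +, so c al is a recombinant gamete class with expected frequency r/2 = 0.276/2 = 0.1380.
That is 0.1380 = 13.8% of the progeny.

13.8%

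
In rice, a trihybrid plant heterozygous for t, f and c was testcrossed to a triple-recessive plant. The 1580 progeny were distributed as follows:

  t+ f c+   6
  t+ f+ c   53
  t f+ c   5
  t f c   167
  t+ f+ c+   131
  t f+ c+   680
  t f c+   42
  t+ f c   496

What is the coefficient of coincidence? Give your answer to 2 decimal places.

0.53

The two most frequent reciprocal classes, t f+ c+ and t+ f c, are the parental types, so the F1 was t f+ c+ / t+ f c.
The two rarest classes, t f+ c and t+ f c+, are the double crossovers. Comparing them with the parentals, only the c allele has switched, so c is the middle locus and the order is f – c – t.
f–c: (95 + 11)/1580 = 0.0671; c–t: (298 + 11)/1580 = 0.1956.
Expected DCO frequency = 0.0671 × 0.1956 ≈ 0.01312; observed = 11/1580 ≈ 0.00696.
Coefficient of coincidence = 0.00696/0.01312 ≈ 0.53.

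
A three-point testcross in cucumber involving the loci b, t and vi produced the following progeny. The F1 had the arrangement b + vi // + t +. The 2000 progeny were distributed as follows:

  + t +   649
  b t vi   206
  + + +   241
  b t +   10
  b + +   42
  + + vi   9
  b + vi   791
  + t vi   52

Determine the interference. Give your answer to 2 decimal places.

The two rarest classes, + + vi and b t +, are the double crossovers. Comparing them with the parentals, only the b allele has switched, so b is the middle locus and the order is t – b – vi.
t–b: (447 + 19)/2000 = 0.2330; b–vi: (94 + 19)/2000 = 0.0565.
Expected DCO frequency = 0.2330 × 0.0565 ≈ 0.01316; observed = 19/2000 ≈ 0.00950.
Coefficient of coincidence = 0.00950/0.01316 ≈ 0.72; interference = 1 − 0.72 = 0.28.

0.28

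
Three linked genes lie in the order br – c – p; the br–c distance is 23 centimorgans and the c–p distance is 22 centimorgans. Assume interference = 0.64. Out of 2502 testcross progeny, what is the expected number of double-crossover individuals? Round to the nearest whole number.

46

Map distances give recombination frequencies of 0.230 and 0.220 for the two intervals.
With interference 0.64 (so coincidence = 0.36), expected double-crossover frequency = 0.230 × 0.220 × 0.36 = 0.01822.
Expected number = 0.01822 × 2502 = 45.58 ≈ 46.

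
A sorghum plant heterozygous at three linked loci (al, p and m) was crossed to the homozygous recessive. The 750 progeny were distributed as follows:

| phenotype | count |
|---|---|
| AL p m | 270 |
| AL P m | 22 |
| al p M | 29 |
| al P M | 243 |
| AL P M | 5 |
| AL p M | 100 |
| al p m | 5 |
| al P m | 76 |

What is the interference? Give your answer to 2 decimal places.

The two most frequent reciprocal classes, al P M and AL p m, are the parental types, so the F1 was al P M / AL p m.
The two rarest classes, AL P M and al p m, are the double crossovers. Comparing them with the parentals, only the al allele has switched, so al is the middle locus and the order is m – al – p.
m–al: (176 + 10)/750 = 0.2480; al–p: (51 + 10)/750 = 0.0813.
Expected DCO frequency = 0.2480 × 0.0813 ≈ 0.02016; observed = 10/750 ≈ 0.01333.
Coefficient of coincidence = 0.01333/0.02016 ≈ 0.66; interference = 1 − 0.66 = 0.34.

0.34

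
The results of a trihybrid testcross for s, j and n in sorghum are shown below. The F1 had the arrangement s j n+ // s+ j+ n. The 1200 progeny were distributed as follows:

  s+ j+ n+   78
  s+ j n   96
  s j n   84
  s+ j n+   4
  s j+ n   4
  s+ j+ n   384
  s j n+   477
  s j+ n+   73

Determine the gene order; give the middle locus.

s

The two rarest classes, s+ j n+ and s j+ n, are the double crossovers. Comparing them with the parentals, only the s allele has switched, so s is the middle locus and the order is j – s – n.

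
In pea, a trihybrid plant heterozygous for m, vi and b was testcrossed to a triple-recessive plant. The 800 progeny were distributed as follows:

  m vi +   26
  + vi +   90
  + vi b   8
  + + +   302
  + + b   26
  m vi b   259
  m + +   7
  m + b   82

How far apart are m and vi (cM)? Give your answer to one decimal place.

The two most frequent reciprocal classes, + + + and m vi b, are the parental types, so the F1 was + + + / m vi b.
The two rarest classes, m + + and + vi b, are the double crossovers. Comparing them with the parentals, only the m allele has switched, so m is the middle locus and the order is b – m – vi.
Crossovers in the m–vi interval produce the single-crossover classes + vi + and m + b (90 + 82 = 172) plus the double crossovers (15).
RF(m–vi) = (172 + 15) / 800 = 187/800 = 0.2338 → 23.4 cM.

23.4 cM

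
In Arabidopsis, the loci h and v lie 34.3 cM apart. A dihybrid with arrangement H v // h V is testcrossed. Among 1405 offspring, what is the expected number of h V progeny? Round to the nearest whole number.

A map distance of 34.3 cM corresponds to a recombination frequency of 0.343.
The F1 is H v / h V, so h V is a parental gamete class with expected frequency (1 − r)/2 = 0.657/2 = 0.3285.
Expected number = 0.3285 × 1405 = 461.54 ≈ 462.

462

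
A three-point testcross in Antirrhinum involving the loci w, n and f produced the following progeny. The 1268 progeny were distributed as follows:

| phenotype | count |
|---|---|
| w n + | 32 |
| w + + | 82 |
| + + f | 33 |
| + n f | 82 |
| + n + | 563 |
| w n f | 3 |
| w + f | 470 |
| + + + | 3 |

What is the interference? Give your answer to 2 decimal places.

The two most frequent reciprocal classes, + n + and w + f, are the parental types, so the F1 was + n + / w + f.
The two rarest classes, + + + and w n f, are the double crossovers. Comparing them with the parentals, only the n allele has switched, so n is the middle locus and the order is f – n – w.
f–n: (164 + 6)/1268 = 0.1341; n–w: (65 + 6)/1268 = 0.0560.
Expected DCO frequency = 0.1341 × 0.0560 ≈ 0.00751; observed = 6/1268 ≈ 0.00473.
Coefficient of coincidence = 0.00473/0.00751 ≈ 0.63; interference = 1 − 0.63 = 0.37.

0.37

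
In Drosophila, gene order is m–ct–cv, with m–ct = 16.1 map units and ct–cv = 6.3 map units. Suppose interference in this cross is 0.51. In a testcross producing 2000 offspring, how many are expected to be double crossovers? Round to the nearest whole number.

10

Map distances give recombination frequencies of 0.161 and 0.063 for the two intervals.
With interference 0.51 (so coincidence = 0.49), expected double-crossover frequency = 0.161 × 0.063 × 0.49 = 0.00497.
Expected number = 0.00497 × 2000 = 9.94 ≈ 10.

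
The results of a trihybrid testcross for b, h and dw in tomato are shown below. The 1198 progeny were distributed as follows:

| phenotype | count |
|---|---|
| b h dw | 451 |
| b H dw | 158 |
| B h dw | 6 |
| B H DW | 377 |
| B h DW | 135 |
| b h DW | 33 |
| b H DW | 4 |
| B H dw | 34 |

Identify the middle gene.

b

The two most frequent reciprocal classes, B H DW and b h dw, are the parental types, so the F1 was B H DW / b h dw.
The two rarest classes, b H DW and B h dw, are the double crossovers. Comparing them with the parentals, only the b allele has switched, so b is the middle locus and the order is h – b – dw.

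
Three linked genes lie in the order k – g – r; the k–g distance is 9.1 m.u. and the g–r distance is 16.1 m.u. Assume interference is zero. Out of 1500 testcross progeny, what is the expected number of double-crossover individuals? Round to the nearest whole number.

Map distances give recombination frequencies of 0.091 and 0.161 for the two intervals.
With no interference, expected double-crossover frequency = 0.091 × 0.161 = 0.01465.
Expected number = 0.01465 × 1500 = 21.98 ≈ 22.

22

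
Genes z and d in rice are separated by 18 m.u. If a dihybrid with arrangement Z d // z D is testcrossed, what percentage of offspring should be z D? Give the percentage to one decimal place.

A map distance of 18 m.u. corresponds to a recombination frequency of 0.180.
The F1 is Z d / z D, so z D is a parental gamete class with expected frequency (1 − r)/2 = 0.820/2 = 0.4100.
That is 0.4100 = 41.0% of the progeny.

41.0%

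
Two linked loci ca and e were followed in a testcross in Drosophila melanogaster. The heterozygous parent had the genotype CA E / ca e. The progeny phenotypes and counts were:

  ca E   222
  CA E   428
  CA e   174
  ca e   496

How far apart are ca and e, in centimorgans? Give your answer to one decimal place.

30.0 centimorgans

The recombinant classes are CA e and ca E: 174 + 222 = 396.
Recombination frequency = 396/1320 = 0.3000 ≈ 30.0%, i.e. 30.0 centimorgans.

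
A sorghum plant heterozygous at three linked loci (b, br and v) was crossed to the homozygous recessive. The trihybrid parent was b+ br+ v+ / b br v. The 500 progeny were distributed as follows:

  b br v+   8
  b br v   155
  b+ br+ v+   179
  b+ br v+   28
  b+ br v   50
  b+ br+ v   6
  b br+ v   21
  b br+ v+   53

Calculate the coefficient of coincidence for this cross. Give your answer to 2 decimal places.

0.95

The two rarest classes, b+ br+ v and b br v+, are the double crossovers. Comparing them with the parentals, only the v allele has switched, so v is the middle locus and the order is b – v – br.
b–v: (103 + 14)/500 = 0.2340; v–br: (49 + 14)/500 = 0.1260.
Expected DCO frequency = 0.2340 × 0.1260 ≈ 0.02948; observed = 14/500 ≈ 0.02800.
Coefficient of coincidence = 0.02800/0.02948 ≈ 0.95.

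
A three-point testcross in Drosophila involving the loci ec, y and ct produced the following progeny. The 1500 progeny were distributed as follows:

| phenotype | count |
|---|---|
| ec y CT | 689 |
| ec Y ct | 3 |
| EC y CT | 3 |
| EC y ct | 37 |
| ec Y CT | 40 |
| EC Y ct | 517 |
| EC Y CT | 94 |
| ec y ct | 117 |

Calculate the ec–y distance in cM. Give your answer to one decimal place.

The two most frequent reciprocal classes, EC Y ct and ec y CT, are the parental types, so the F1 was EC Y ct / ec y CT.
The two rarest classes, ec Y ct and EC y CT, are the double crossovers. Comparing them with the parentals, only the ec allele has switched, so ec is the middle locus and the order is ct – ec – y.
Crossovers in the ec–y interval produce the single-crossover classes EC y ct and ec Y CT (37 + 40 = 77) plus the double crossovers (6).
RF(ec–y) = (77 + 6) / 1500 = 83/1500 = 0.0553 → 5.5 cM.

5.5 cM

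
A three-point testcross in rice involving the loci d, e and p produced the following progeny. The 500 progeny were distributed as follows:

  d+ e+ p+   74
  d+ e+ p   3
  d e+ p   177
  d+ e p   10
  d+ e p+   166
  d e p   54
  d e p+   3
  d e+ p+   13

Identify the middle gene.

The two most frequent reciprocal classes, d e+ p and d+ e p+, are the parental types, so the F1 was d e+ p / d+ e p+.
The two rarest classes, d+ e+ p and d e p+, are the double crossovers. Comparing them with the parentals, only the d allele has switched, so d is the middle locus and the order is e – d – p.

d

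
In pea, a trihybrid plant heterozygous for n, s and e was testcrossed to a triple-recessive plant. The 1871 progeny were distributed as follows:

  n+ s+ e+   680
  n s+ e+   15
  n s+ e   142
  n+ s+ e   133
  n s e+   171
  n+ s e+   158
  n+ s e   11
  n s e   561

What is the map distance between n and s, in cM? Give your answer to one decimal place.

17.4 cM

The two most frequent reciprocal classes, n s e and n+ s+ e+, are the parental types, so the F1 was n s e / n+ s+ e+.
The two rarest classes, n+ s e and n s+ e+, are the double crossovers. Comparing them with the parentals, only the n allele has switched, so n is the middle locus and the order is s – n – e.
Crossovers in the s–n interval produce the single-crossover classes n s+ e and n+ s e+ (142 + 158 = 300) plus the double crossovers (26).
RF(s–n) = (300 + 26) / 1871 = 326/1871 = 0.1742 → 17.4 cM.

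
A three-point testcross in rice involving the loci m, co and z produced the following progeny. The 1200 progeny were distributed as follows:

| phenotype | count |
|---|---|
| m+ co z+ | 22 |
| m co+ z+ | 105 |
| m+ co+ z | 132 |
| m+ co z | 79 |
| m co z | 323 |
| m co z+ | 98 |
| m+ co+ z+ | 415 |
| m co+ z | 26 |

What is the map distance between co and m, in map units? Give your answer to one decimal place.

19.3 map units

The two most frequent reciprocal classes, m+ co+ z+ and m co z, are the parental types, so the F1 was m+ co+ z+ / m co z.
The two rarest classes, m+ co z+ and m co+ z, are the double crossovers. Comparing them with the parentals, only the co allele has switched, so co is the middle locus and the order is z – co – m.
Crossovers in the co–m interval produce the single-crossover classes m co+ z+ and m+ co z (105 + 79 = 184) plus the double crossovers (48).
RF(co–m) = (184 + 48) / 1200 = 232/1200 = 0.1933 → 19.3 map units.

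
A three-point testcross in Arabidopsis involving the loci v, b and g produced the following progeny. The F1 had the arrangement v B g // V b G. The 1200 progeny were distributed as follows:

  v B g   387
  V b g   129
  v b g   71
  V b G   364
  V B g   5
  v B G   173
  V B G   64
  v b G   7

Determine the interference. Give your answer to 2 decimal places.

0.69

The two rarest classes, V B g and v b G, are the double crossovers. Comparing them with the parentals, only the v allele has switched, so v is the middle locus and the order is g – v – b.
g–v: (302 + 12)/1200 = 0.2617; v–b: (135 + 12)/1200 = 0.1225.
Expected DCO frequency = 0.2617 × 0.1225 ≈ 0.03206; observed = 12/1200 ≈ 0.01000.
Coefficient of coincidence = 0.01000/0.03206 ≈ 0.31; interference = 1 − 0.31 = 0.69.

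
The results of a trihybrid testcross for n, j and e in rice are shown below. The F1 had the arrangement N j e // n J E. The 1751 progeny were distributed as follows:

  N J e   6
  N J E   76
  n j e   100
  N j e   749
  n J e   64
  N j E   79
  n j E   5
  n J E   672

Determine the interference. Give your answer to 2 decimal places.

0.33

The two rarest classes, N J e and n j E, are the double crossovers. Comparing them with the parentals, only the j allele has switched, so j is the middle locus and the order is e – j – n.
e–j: (143 + 11)/1751 = 0.0879; j–n: (176 + 11)/1751 = 0.1068.
Expected DCO frequency = 0.0879 × 0.1068 ≈ 0.00939; observed = 11/1751 ≈ 0.00628.
Coefficient of coincidence = 0.00628/0.00939 ≈ 0.67; interference = 1 − 0.67 = 0.33.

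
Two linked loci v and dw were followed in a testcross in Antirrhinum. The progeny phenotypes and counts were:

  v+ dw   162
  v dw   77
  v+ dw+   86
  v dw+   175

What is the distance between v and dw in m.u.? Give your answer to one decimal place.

The two most frequent classes, v+ dw (162) and v dw+ (175), are the parental types, so the F1 was v+ dw / v dw+.
The recombinant classes are v+ dw+ and v dw: 86 + 77 = 163.
Recombination frequency = 163/500 = 0.3260 ≈ 32.6%, i.e. 32.6 m.u.

32.6 m.u.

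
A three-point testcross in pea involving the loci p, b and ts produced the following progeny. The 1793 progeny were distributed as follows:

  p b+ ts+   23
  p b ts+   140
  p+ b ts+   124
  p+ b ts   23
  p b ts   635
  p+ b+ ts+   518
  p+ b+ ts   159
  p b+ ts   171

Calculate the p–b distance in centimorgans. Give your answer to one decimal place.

The two most frequent reciprocal classes, p+ b+ ts+ and p b ts, are the parental types, so the F1 was p+ b+ ts+ / p b ts.
The two rarest classes, p b+ ts+ and p+ b ts, are the double crossovers. Comparing them with the parentals, only the p allele has switched, so p is the middle locus and the order is ts – p – b.
Crossovers in the p–b interval produce the single-crossover classes p+ b ts+ and p b+ ts (124 + 171 = 295) plus the double crossovers (46).
RF(p–b) = (295 + 46) / 1793 = 341/1793 = 0.1902 → 19.0 centimorgans.

19.0 centimorgans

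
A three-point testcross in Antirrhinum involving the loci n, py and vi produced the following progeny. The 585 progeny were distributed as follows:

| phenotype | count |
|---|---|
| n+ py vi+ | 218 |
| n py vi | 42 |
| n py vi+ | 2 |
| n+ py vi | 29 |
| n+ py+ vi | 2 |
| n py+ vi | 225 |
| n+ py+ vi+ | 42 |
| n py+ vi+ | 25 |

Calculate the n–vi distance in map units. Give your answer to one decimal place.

9.9 map units

The two most frequent reciprocal classes, n py+ vi and n+ py vi+, are the parental types, so the F1 was n py+ vi / n+ py vi+.
The two rarest classes, n+ py+ vi and n py vi+, are the double crossovers. Comparing them with the parentals, only the n allele has switched, so n is the middle locus and the order is vi – n – py.
Crossovers in the vi–n interval produce the single-crossover classes n py+ vi+ and n+ py vi (25 + 29 = 54) plus the double crossovers (4).
RF(vi–n) = (54 + 4) / 585 = 58/585 = 0.0991 → 9.9 map units.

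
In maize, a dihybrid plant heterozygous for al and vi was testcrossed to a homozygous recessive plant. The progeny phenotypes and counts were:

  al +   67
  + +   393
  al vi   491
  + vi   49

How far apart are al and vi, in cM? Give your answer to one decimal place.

The two most frequent classes, + + (393) and al vi (491), are the parental types, so the F1 was + + / al vi.
The recombinant classes are + vi and al +: 49 + 67 = 116.
Recombination frequency = 116/1000 = 0.1160 ≈ 11.6%, i.e. 11.6 cM.

11.6 cM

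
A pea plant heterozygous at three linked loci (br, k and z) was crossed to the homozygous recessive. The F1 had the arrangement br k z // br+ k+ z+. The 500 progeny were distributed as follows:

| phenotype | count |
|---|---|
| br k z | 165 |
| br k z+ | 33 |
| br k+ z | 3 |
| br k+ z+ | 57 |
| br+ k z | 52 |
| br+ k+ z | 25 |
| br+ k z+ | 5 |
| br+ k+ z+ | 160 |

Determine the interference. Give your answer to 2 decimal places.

The two rarest classes, br k+ z and br+ k z+, are the double crossovers. Comparing them with the parentals, only the k allele has switched, so k is the middle locus and the order is z – k – br.
z–k: (58 + 8)/500 = 0.1320; k–br: (109 + 8)/500 = 0.2340.
Expected DCO frequency = 0.1320 × 0.2340 ≈ 0.03089; observed = 8/500 ≈ 0.01600.
Coefficient of coincidence = 0.01600/0.03089 ≈ 0.52; interference = 1 − 0.52 = 0.48.

0.48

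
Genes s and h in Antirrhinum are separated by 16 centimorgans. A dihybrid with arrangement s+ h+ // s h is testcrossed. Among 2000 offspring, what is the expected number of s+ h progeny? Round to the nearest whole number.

A map distance of 16 centimorgans corresponds to a recombination frequency of 0.160.
The F1 is s+ h+ / s h, so s+ h is a recombinant gamete class with expected frequency r/2 = 0.160/2 = 0.0800.
Expected number = 0.0800 × 2000 = 160.00 ≈ 160.

160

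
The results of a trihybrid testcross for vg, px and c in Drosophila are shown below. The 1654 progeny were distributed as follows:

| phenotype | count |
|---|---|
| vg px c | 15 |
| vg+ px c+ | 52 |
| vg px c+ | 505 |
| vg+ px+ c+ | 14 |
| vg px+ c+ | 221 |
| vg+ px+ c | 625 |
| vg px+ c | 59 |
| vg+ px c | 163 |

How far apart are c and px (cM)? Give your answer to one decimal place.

The two most frequent reciprocal classes, vg px c+ and vg+ px+ c, are the parental types, so the F1 was vg px c+ / vg+ px+ c.
The two rarest classes, vg px c and vg+ px+ c+, are the double crossovers. Comparing them with the parentals, only the c allele has switched, so c is the middle locus and the order is px – c – vg.
Crossovers in the px–c interval produce the single-crossover classes vg px+ c+ and vg+ px c (221 + 163 = 384) plus the double crossovers (29).
RF(px–c) = (384 + 29) / 1654 = 413/1654 = 0.2497 → 25.0 cM.

25.0 cM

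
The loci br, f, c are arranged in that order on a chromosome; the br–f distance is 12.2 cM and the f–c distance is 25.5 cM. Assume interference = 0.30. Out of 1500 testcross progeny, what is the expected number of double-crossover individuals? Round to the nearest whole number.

33

Map distances give recombination frequencies of 0.122 and 0.255 for the two intervals.
With interference 0.30 (so coincidence = 0.70), expected double-crossover frequency = 0.122 × 0.255 × 0.70 = 0.02178.
Expected number = 0.02178 × 1500 = 32.67 ≈ 33.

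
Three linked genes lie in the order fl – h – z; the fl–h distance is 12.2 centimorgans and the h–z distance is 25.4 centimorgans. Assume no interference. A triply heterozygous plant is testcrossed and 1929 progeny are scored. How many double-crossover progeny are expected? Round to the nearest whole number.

60

Map distances give recombination frequencies of 0.122 and 0.254 for the two intervals.
With no interference, expected double-crossover frequency = 0.122 × 0.254 = 0.03099.
Expected number = 0.03099 × 1929 = 59.78 ≈ 60.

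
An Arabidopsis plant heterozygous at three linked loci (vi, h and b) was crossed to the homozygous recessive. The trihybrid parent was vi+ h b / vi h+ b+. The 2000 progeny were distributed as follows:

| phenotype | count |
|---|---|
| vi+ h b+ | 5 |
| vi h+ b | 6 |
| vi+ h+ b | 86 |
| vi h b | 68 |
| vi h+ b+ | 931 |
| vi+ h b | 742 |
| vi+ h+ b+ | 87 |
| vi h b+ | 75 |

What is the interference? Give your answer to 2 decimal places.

0.23

The two rarest classes, vi+ h b+ and vi h+ b, are the double crossovers. Comparing them with the parentals, only the b allele has switched, so b is the middle locus and the order is h – b – vi.
h–b: (161 + 11)/2000 = 0.0860; b–vi: (155 + 11)/2000 = 0.0830.
Expected DCO frequency = 0.0860 × 0.0830 ≈ 0.00714; observed = 11/2000 ≈ 0.00550.
Coefficient of coincidence = 0.00550/0.00714 ≈ 0.77; interference = 1 − 0.77 = 0.23.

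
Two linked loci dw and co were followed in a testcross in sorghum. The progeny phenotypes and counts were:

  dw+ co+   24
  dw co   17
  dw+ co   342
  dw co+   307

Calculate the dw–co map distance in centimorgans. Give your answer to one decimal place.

5.9 centimorgans

The two most frequent classes, dw+ co (342) and dw co+ (307), are the parental types, so the F1 was dw+ co / dw co+.
The recombinant classes are dw+ co+ and dw co: 24 + 17 = 41.
Recombination frequency = 41/690 = 0.0594 ≈ 5.9%, i.e. 5.9 centimorgans.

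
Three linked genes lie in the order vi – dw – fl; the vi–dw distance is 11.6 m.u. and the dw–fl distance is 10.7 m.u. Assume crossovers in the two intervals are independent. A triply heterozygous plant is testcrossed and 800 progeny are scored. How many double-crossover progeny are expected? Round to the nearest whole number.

10

Map distances give recombination frequencies of 0.116 and 0.107 for the two intervals.
With no interference, expected double-crossover frequency = 0.116 × 0.107 = 0.01241.
Expected number = 0.01241 × 800 = 9.93 ≈ 10.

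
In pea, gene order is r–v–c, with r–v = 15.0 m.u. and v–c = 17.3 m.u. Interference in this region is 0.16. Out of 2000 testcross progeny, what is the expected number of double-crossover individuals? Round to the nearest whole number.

Map distances give recombination frequencies of 0.150 and 0.173 for the two intervals.
With interference 0.16 (so coincidence = 0.84), expected double-crossover frequency = 0.150 × 0.173 × 0.84 = 0.02180.
Expected number = 0.02180 × 2000 = 43.60 ≈ 44.

44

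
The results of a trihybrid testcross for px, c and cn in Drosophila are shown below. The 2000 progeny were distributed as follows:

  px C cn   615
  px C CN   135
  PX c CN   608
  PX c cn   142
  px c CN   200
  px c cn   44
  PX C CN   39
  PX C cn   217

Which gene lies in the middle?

The two most frequent reciprocal classes, px C cn and PX c CN, are the parental types, so the F1 was px C cn / PX c CN.
The two rarest classes, px c cn and PX C CN, are the double crossovers. Comparing them with the parentals, only the c allele has switched, so c is the middle locus and the order is px – c – cn.

c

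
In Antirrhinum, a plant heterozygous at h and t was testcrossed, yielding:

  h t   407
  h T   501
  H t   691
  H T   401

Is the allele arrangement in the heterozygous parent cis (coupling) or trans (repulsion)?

trans

The two most frequent classes are H t (691) and h T (501); these are the parental (non-recombinant) types.
So the F1 carried H t on one chromosome and h T on the other — the recessive alleles are on opposite chromosomes (trans / repulsion).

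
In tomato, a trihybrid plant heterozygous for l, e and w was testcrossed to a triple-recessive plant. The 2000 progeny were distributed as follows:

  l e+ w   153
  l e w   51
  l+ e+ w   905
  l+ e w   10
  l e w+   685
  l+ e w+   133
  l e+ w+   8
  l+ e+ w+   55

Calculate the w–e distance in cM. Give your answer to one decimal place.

6.2 cM

The two most frequent reciprocal classes, l e w+ and l+ e+ w, are the parental types, so the F1 was l e w+ / l+ e+ w.
The two rarest classes, l e+ w+ and l+ e w, are the double crossovers. Comparing them with the parentals, only the e allele has switched, so e is the middle locus and the order is l – e – w.
Crossovers in the e–w interval produce the single-crossover classes l e w and l+ e+ w+ (51 + 55 = 106) plus the double crossovers (18).
RF(e–w) = (106 + 18) / 2000 = 124/2000 = 0.0620 → 6.2 cM.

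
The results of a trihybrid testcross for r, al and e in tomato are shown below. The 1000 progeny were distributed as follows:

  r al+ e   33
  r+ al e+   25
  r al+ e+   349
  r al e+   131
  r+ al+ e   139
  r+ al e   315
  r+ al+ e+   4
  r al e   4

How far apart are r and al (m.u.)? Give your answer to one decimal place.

The two most frequent reciprocal classes, r al+ e+ and r+ al e, are the parental types, so the F1 was r al+ e+ / r+ al e.
The two rarest classes, r+ al+ e+ and r al e, are the double crossovers. Comparing them with the parentals, only the r allele has switched, so r is the middle locus and the order is al – r – e.
Crossovers in the al–r interval produce the single-crossover classes r al e+ and r+ al+ e (131 + 139 = 270) plus the double crossovers (8).
RF(al–r) = (270 + 8) / 1000 = 278/1000 = 0.2780 → 27.8 m.u.

27.8 m.u.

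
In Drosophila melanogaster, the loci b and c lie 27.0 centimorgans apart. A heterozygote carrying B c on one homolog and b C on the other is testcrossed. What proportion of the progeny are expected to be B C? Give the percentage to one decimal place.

A map distance of 27.0 centimorgans corresponds to a recombination frequency of 0.270.
The F1 is B c / b C, so B C is a recombinant gamete class with expected frequency r/2 = 0.270/2 = 0.1350.
That is 0.1350 = 13.5% of the progeny.

13.5%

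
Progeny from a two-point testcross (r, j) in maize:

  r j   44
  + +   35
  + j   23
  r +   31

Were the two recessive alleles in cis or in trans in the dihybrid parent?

The two most frequent classes are + + (35) and r j (44); these are the parental (non-recombinant) types.
So the F1 carried + + on one chromosome and r j on the other — the recessive alleles are on the same chromosome (cis / coupling).

cis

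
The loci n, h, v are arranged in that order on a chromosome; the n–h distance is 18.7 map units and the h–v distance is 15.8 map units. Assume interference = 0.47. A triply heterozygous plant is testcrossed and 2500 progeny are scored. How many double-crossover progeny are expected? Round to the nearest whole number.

39

Map distances give recombination frequencies of 0.187 and 0.158 for the two intervals.
With interference 0.47 (so coincidence = 0.53), expected double-crossover frequency = 0.187 × 0.158 × 0.53 = 0.01566.
Expected number = 0.01566 × 2500 = 39.15 ≈ 39.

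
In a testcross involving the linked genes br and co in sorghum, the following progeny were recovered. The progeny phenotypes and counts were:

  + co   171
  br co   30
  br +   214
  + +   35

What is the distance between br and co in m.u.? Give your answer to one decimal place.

The two most frequent classes, + co (171) and br + (214), are the parental types, so the F1 was + co / br +.
The recombinant classes are + + and br co: 35 + 30 = 65.
Recombination frequency = 65/450 = 0.1444 ≈ 14.4%, i.e. 14.4 m.u.

14.4 m.u.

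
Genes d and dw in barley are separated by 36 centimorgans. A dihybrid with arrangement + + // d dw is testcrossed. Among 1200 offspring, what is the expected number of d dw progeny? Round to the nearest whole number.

384

A map distance of 36 centimorgans corresponds to a recombination frequency of 0.360.
The F1 is + + / d dw, so d dw is a parental gamete class with expected frequency (1 − r)/2 = 0.640/2 = 0.3200.
Expected number = 0.3200 × 1200 = 384.00 ≈ 384.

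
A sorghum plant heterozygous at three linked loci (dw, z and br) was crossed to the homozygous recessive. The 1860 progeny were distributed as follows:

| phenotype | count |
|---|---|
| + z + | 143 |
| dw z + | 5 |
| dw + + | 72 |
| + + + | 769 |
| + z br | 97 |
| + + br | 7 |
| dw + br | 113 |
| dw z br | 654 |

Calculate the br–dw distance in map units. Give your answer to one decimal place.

The two most frequent reciprocal classes, dw z br and + + +, are the parental types, so the F1 was dw z br / + + +.
The two rarest classes, dw z + and + + br, are the double crossovers. Comparing them with the parentals, only the br allele has switched, so br is the middle locus and the order is dw – br – z.
Crossovers in the dw–br interval produce the single-crossover classes + z br and dw + + (97 + 72 = 169) plus the double crossovers (12).
RF(dw–br) = (169 + 12) / 1860 = 181/1860 = 0.0973 → 9.7 map units.

9.7 map units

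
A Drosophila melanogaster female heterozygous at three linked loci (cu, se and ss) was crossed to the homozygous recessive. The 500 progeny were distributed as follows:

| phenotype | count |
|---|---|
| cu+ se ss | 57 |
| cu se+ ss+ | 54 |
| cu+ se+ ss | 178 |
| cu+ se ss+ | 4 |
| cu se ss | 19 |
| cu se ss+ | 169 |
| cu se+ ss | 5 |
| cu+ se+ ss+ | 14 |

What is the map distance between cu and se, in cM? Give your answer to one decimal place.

The two most frequent reciprocal classes, cu se ss+ and cu+ se+ ss, are the parental types, so the F1 was cu se ss+ / cu+ se+ ss.
The two rarest classes, cu+ se ss+ and cu se+ ss, are the double crossovers. Comparing them with the parentals, only the cu allele has switched, so cu is the middle locus and the order is se – cu – ss.
Crossovers in the se–cu interval produce the single-crossover classes cu se+ ss+ and cu+ se ss (54 + 57 = 111) plus the double crossovers (9).
RF(se–cu) = (111 + 9) / 500 = 120/500 = 0.2400 → 24.0 cM.

24.0 cM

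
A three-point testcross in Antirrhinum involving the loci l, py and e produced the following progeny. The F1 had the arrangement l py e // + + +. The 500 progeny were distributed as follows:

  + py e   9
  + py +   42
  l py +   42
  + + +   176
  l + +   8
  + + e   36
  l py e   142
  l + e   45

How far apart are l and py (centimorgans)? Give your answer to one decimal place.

The two rarest classes, + py e and l + +, are the double crossovers. Comparing them with the parentals, only the l allele has switched, so l is the middle locus and the order is e – l – py.
Crossovers in the l–py interval produce the single-crossover classes l + e and + py + (45 + 42 = 87) plus the double crossovers (17).
RF(l–py) = (87 + 17) / 500 = 104/500 = 0.2080 → 20.8 centimorgans.

20.8 centimorgans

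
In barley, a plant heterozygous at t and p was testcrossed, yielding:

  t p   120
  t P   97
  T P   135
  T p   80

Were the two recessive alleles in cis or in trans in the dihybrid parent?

cis

The two most frequent classes are T P (135) and t p (120); these are the parental (non-recombinant) types.
So the F1 carried T P on one chromosome and t p on the other — the recessive alleles are on the same chromosome (cis / coupling).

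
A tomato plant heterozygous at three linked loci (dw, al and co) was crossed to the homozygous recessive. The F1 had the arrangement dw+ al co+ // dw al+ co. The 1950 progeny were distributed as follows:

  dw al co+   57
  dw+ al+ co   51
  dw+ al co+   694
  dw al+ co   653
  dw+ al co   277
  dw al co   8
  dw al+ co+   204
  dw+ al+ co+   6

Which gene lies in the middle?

al

The two rarest classes, dw+ al+ co+ and dw al co, are the double crossovers. Comparing them with the parentals, only the al allele has switched, so al is the middle locus and the order is co – al – dw.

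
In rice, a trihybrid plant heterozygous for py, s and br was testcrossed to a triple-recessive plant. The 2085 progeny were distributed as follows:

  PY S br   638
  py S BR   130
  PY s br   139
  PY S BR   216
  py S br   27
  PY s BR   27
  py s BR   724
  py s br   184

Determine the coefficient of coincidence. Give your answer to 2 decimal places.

The two most frequent reciprocal classes, PY S br and py s BR, are the parental types, so the F1 was PY S br / py s BR.
The two rarest classes, py S br and PY s BR, are the double crossovers. Comparing them with the parentals, only the py allele has switched, so py is the middle locus and the order is s – py – br.
s–py: (269 + 54)/2085 = 0.1549; py–br: (400 + 54)/2085 = 0.2177.
Expected DCO frequency = 0.1549 × 0.2177 ≈ 0.03372; observed = 54/2085 ≈ 0.02590.
Coefficient of coincidence = 0.02590/0.03372 ≈ 0.77.

0.77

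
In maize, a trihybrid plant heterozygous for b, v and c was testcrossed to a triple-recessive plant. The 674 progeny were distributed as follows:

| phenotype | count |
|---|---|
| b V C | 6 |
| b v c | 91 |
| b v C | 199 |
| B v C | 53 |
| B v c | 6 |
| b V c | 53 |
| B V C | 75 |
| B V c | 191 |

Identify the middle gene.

v

The two most frequent reciprocal classes, B V c and b v C, are the parental types, so the F1 was B V c / b v C.
The two rarest classes, B v c and b V C, are the double crossovers. Comparing them with the parentals, only the v allele has switched, so v is the middle locus and the order is b – v – c.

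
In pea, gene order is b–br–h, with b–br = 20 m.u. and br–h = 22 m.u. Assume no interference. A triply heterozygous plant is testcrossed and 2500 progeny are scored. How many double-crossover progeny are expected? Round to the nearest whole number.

Map distances give recombination frequencies of 0.200 and 0.220 for the two intervals.
With no interference, expected double-crossover frequency = 0.200 × 0.220 = 0.04400.
Expected number = 0.04400 × 2500 = 110.00 ≈ 110.

110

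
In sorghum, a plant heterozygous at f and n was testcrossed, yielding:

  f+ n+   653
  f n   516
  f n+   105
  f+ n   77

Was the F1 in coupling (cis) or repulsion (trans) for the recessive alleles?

The two most frequent classes are f+ n+ (653) and f n (516); these are the parental (non-recombinant) types.
So the F1 carried f+ n+ on one chromosome and f n on the other — the recessive alleles are on the same chromosome (cis / coupling).

cis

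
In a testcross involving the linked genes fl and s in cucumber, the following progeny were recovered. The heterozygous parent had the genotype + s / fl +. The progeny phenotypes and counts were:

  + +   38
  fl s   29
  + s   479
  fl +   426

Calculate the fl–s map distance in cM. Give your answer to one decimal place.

The recombinant classes are + + and fl s: 38 + 29 = 67.
Recombination frequency = 67/972 = 0.0689 ≈ 6.9%, i.e. 6.9 cM.

6.9 cM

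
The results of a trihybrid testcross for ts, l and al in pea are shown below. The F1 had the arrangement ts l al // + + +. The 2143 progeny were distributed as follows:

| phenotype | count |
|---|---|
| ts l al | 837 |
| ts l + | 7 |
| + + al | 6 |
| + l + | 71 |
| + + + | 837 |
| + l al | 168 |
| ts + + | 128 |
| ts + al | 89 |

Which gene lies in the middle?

The two rarest classes, ts l + and + + al, are the double crossovers. Comparing them with the parentals, only the al allele has switched, so al is the middle locus and the order is l – al – ts.

al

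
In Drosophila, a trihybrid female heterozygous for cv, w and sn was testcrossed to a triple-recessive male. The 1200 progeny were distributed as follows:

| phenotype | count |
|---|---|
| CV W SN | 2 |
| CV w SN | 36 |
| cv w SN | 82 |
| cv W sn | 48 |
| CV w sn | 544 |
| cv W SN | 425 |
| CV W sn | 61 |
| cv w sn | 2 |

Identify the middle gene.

cv

The two most frequent reciprocal classes, cv W SN and CV w sn, are the parental types, so the F1 was cv W SN / CV w sn.
The two rarest classes, CV W SN and cv w sn, are the double crossovers. Comparing them with the parentals, only the cv allele has switched, so cv is the middle locus and the order is w – cv – sn.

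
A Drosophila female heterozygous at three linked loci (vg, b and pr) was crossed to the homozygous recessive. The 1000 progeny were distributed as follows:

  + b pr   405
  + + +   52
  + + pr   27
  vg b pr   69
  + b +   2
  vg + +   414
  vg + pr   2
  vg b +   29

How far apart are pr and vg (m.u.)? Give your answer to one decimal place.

The two most frequent reciprocal classes, + b pr and vg + +, are the parental types, so the F1 was + b pr / vg + +.
The two rarest classes, + b + and vg + pr, are the double crossovers. Comparing them with the parentals, only the pr allele has switched, so pr is the middle locus and the order is b – pr – vg.
Crossovers in the pr–vg interval produce the single-crossover classes vg b pr and + + + (69 + 52 = 121) plus the double crossovers (4).
RF(pr–vg) = (121 + 4) / 1000 = 125/1000 = 0.1250 → 12.5 m.u.

12.5 m.u.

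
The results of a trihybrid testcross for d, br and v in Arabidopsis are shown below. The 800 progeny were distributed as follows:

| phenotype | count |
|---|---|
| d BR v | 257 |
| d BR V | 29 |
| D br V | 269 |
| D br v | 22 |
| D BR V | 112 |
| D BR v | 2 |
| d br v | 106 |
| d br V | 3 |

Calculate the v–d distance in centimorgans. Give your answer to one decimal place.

7.0 centimorgans

The two most frequent reciprocal classes, D br V and d BR v, are the parental types, so the F1 was D br V / d BR v.
The two rarest classes, d br V and D BR v, are the double crossovers. Comparing them with the parentals, only the d allele has switched, so d is the middle locus and the order is v – d – br.
Crossovers in the v–d interval produce the single-crossover classes D br v and d BR V (22 + 29 = 51) plus the double crossovers (5).
RF(v–d) = (51 + 5) / 800 = 56/800 = 0.0700 → 7.0 centimorgans.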